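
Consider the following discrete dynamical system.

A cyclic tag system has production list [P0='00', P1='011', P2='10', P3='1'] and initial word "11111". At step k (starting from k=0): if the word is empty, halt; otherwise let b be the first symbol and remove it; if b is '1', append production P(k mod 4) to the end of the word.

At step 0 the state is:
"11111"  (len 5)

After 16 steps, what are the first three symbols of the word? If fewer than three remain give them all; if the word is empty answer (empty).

t=0: "11111"  (len 5)
t=1: "111100"  (len 6)
t=2: "11100011"  (len 8)
t=3: "110001110"  (len 9)
t=4: "100011101"  (len 9)
t=5: "0001110100"  (len 10)
t=6: "001110100"  (len 9)
t=7: "01110100"  (len 8)
t=8: "1110100"  (len 7)
t=9: "11010000"  (len 8)
t=10: "1010000011"  (len 10)
t=11: "01000001110"  (len 11)
t=12: "1000001110"  (len 10)
t=13: "00000111000"  (len 11)
t=14: "0000111000"  (len 10)
t=15: "000111000"  (len 9)
t=16: "00111000"  (len 8)

001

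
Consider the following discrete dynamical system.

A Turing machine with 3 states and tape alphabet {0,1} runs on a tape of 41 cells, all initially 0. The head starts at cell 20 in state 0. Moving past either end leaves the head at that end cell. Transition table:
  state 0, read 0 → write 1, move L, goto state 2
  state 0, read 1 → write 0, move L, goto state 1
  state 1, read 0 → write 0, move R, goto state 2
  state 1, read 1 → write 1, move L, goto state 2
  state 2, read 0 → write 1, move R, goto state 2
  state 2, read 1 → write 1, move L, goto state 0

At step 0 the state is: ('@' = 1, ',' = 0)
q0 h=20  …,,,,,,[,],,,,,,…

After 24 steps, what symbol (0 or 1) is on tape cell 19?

gen 0: q0 h=20  …,,,,,,[,],,,,,,…
gen 1: q2 h=19  …,,,,,,[,]@,,,,,…
gen 2: q2 h=20  …,,,,,@[@],,,,,,…
gen 3: q0 h=19  …,,,,,,[@]@,,,,,…
gen 4: q1 h=18  …,,,,,,[,],@,,,,…
gen 5: q2 h=19  …,,,,,,[,]@,,,,,…
gen 6: q2 h=20  …,,,,,@[@],,,,,,…
gen 7: q0 h=19  …,,,,,,[@]@,,,,,…
gen 8: q1 h=18  …,,,,,,[,],@,,,,…
gen 9: q2 h=19  …,,,,,,[,]@,,,,,…
gen 10: q2 h=20  …,,,,,@[@],,,,,,…
gen 11: q0 h=19  …,,,,,,[@]@,,,,,…
gen 12: q1 h=18  …,,,,,,[,],@,,,,…
gen 13: q2 h=19  …,,,,,,[,]@,,,,,…
gen 14: q2 h=20  …,,,,,@[@],,,,,,…
gen 15: q0 h=19  …,,,,,,[@]@,,,,,…
gen 16: q1 h=18  …,,,,,,[,],@,,,,…
gen 17: q2 h=19  …,,,,,,[,]@,,,,,…
gen 18: q2 h=20  …,,,,,@[@],,,,,,…
gen 19: q0 h=19  …,,,,,,[@]@,,,,,…
gen 20: q1 h=18  …,,,,,,[,],@,,,,…
gen 21: q2 h=19  …,,,,,,[,]@,,,,,…
gen 22: q2 h=20  …,,,,,@[@],,,,,,…
gen 23: q0 h=19  …,,,,,,[@]@,,,,,…
gen 24: q1 h=18  …,,,,,,[,],@,,,,…

0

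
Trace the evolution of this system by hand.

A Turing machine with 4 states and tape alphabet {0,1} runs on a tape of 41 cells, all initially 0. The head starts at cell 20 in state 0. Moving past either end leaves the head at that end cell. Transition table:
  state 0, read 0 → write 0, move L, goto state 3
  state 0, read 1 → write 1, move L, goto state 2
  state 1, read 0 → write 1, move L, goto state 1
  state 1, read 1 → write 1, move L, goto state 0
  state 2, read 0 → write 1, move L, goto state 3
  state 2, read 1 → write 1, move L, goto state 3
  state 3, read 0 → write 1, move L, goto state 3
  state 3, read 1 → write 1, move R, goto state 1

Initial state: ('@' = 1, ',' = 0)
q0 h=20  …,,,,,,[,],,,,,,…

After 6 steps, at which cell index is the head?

step 0: q0 h=20  …,,,,,,[,],,,,,,…
step 1: q3 h=19  …,,,,,,[,],,,,,,…
step 2: q3 h=18  …,,,,,,[,]@,,,,,…
step 3: q3 h=17  …,,,,,,[,]@@,,,,…
step 4: q3 h=16  …,,,,,,[,]@@@,,,…
step 5: q3 h=15  …,,,,,,[,]@@@@,,…
step 6: q3 h=14  …,,,,,,[,]@@@@@,…

14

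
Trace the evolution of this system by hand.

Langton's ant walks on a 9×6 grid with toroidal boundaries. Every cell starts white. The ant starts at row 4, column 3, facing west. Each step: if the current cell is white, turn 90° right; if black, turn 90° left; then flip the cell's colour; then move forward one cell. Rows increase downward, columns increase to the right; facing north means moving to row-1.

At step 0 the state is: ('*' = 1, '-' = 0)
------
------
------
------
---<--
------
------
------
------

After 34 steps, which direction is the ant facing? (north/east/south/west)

[0] ------
------
------
------
---<--
------
------
------
------
[1] ------
------
------
---^--
---*--
------
------
------
------
[2] ------
------
------
---*>-
---*--
------
------
------
------
[3] ------
------
------
---**-
---*v-
------
------
------
------
[4] ------
------
------
---**-
---<*-
------
------
------
------
[5] ------
------
------
---**-
----*-
---v--
------
------
------
[6] ------
------
------
---**-
----*-
--<*--
------
------
------
[7] ------
------
------
---**-
--^-*-
--**--
------
------
------
[8] ------
------
------
---**-
--*>*-
--**--
------
------
------
[9] ------
------
------
---**-
--***-
--*v--
------
------
------
[10] ------
------
------
---**-
--***-
--*->-
------
------
------
[11] ------
------
------
---**-
--***-
--*-*-
----v-
------
------
[12] ------
------
------
---**-
--***-
--*-*-
---<*-
------
------
[13] ------
------
------
---**-
--***-
--*^*-
---**-
------
------
[14] ------
------
------
---**-
--***-
--**>-
---**-
------
------
[15] ------
------
------
---**-
--**^-
--**--
---**-
------
------
[16] ------
------
------
---**-
--*<--
--**--
---**-
------
------
[17] ------
------
------
---**-
--*---
--*v--
---**-
------
------
[18] ------
------
------
---**-
--*---
--*->-
---**-
------
------
[19] ------
------
------
---**-
--*---
--*-*-
---*v-
------
------
[20] ------
------
------
---**-
--*---
--*-*-
---*->
------
------
[21] ------
------
------
---**-
--*---
--*-*-
---*-*
-----v
------
[22] ------
------
------
---**-
--*---
--*-*-
---*-*
----<*
------
[23] ------
------
------
---**-
--*---
--*-*-
---*^*
----**
------
[24] ------
------
------
---**-
--*---
--*-*-
---**>
----**
------
[25] ------
------
------
---**-
--*---
--*-*^
---**-
----**
------
[26] ------
------
------
---**-
--*---
>-*-**
---**-
----**
------
[27] ------
------
------
---**-
--*---
*-*-**
v--**-
----**
------
[28] ------
------
------
---**-
--*---
*-*-**
*--**<
----**
------
[29] ------
------
------
---**-
--*---
*-*-*^
*--***
----**
------
[30] ------
------
------
---**-
--*---
*-*-<-
*--***
----**
------
[31] ------
------
------
---**-
--*---
*-*---
*--*v*
----**
------
[32] ------
------
------
---**-
--*---
*-*---
*--*->
----**
------
[33] ------
------
------
---**-
--*---
*-*--^
*--*--
----**
------
[34] ------
------
------
---**-
--*---
>-*--*
*--*--
----**
------

east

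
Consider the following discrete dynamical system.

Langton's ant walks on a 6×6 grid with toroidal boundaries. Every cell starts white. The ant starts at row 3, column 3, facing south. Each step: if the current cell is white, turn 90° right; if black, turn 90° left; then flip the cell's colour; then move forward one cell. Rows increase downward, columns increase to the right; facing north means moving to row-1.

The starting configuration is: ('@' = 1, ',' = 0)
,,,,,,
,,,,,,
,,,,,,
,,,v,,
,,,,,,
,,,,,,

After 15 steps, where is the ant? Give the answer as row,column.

k=0  ,,,,,,
,,,,,,
,,,,,,
,,,v,,
,,,,,,
,,,,,,
k=1  ,,,,,,
,,,,,,
,,,,,,
,,<@,,
,,,,,,
,,,,,,
k=2  ,,,,,,
,,,,,,
,,^,,,
,,@@,,
,,,,,,
,,,,,,
k=3  ,,,,,,
,,,,,,
,,@>,,
,,@@,,
,,,,,,
,,,,,,
k=4  ,,,,,,
,,,,,,
,,@@,,
,,@v,,
,,,,,,
,,,,,,
k=5  ,,,,,,
,,,,,,
,,@@,,
,,@,>,
,,,,,,
,,,,,,
k=6  ,,,,,,
,,,,,,
,,@@,,
,,@,@,
,,,,v,
,,,,,,
k=7  ,,,,,,
,,,,,,
,,@@,,
,,@,@,
,,,<@,
,,,,,,
k=8  ,,,,,,
,,,,,,
,,@@,,
,,@^@,
,,,@@,
,,,,,,
k=9  ,,,,,,
,,,,,,
,,@@,,
,,@@>,
,,,@@,
,,,,,,
k=10  ,,,,,,
,,,,,,
,,@@^,
,,@@,,
,,,@@,
,,,,,,
k=11  ,,,,,,
,,,,,,
,,@@@>
,,@@,,
,,,@@,
,,,,,,
k=12  ,,,,,,
,,,,,,
,,@@@@
,,@@,v
,,,@@,
,,,,,,
k=13  ,,,,,,
,,,,,,
,,@@@@
,,@@<@
,,,@@,
,,,,,,
k=14  ,,,,,,
,,,,,,
,,@@^@
,,@@@@
,,,@@,
,,,,,,
k=15  ,,,,,,
,,,,,,
,,@<,@
,,@@@@
,,,@@,
,,,,,,

2,3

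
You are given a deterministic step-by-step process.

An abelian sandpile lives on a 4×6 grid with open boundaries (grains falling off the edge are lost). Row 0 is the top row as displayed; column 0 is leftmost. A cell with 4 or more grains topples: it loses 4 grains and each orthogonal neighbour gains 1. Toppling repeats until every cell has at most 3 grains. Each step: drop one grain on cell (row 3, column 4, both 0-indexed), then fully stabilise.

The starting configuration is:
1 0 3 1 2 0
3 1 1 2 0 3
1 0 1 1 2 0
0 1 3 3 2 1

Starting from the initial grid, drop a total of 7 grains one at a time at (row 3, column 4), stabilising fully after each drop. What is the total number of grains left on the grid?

[0] 1 0 3 1 2 0
3 1 1 2 0 3
1 0 1 1 2 0
0 1 3 3 2 1
[1] 1 0 3 1 2 0
3 1 1 2 0 3
1 0 1 1 2 0
0 1 3 3 3 1
[2] 1 0 3 1 2 0
3 1 1 2 0 3
1 0 2 2 3 0
0 2 0 1 1 2
[3] 1 0 3 1 2 0
3 1 1 2 0 3
1 0 2 2 3 0
0 2 0 1 2 2
[4] 1 0 3 1 2 0
3 1 1 2 0 3
1 0 2 2 3 0
0 2 0 1 3 2
[5] 1 0 3 1 2 0
3 1 1 2 1 3
1 0 2 3 0 1
0 2 0 2 1 3
[6] 1 0 3 1 2 0
3 1 1 2 1 3
1 0 2 3 0 1
0 2 0 2 2 3
[7] 1 0 3 1 2 0
3 1 1 2 1 3
1 0 2 3 0 1
0 2 0 2 3 3

35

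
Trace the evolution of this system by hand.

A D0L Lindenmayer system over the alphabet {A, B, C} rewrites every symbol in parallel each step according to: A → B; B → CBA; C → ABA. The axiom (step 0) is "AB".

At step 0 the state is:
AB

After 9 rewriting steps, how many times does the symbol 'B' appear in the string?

1330

t=0: AB
t=1: BCBA
t=2: CBAABACBAB
t=3: ABACBABBCBABABACBABCBA
t=4: BCBABABACBABCBACBAABACBABCBABCBABABACBABCBAABACBAB
t=5: CBAABACBABCBABCBABABACBABCBAABACBABABACBABBCBABABACBABCBAABACBABCBAABACBABCBABCBABABACBABCBAABACBABBCBABABACBABCBA
t=6: ABACBABBCBABABACBABCBAABACBABCBAABACBABCBABCBABABACBABCBAA…AABACBABBCBABABACBABCBACBAABACBABCBABCBABABACBABCBAABACBAB  (len 258)
t=7: BCBABABACBABCBACBAABACBABCBABCBABABACBABCBAABACBABBCBABABA…AABACBABCBAABACBABCBABCBABABACBABCBAABACBABBCBABABACBABCBA  (len 586)
t=8: CBAABACBABCBABCBABABACBABCBAABACBABABACBABBCBABABACBABCBAA…AABACBABBCBABABACBABCBACBAABACBABCBABCBABABACBABCBAABACBAB  (len 1330)
t=9: ABACBABBCBABABACBABCBAABACBABCBAABACBABCBABCBABABACBABCBAA…AABACBABCBAABACBABCBABCBABABACBABCBAABACBABBCBABABACBABCBA  (len 3018)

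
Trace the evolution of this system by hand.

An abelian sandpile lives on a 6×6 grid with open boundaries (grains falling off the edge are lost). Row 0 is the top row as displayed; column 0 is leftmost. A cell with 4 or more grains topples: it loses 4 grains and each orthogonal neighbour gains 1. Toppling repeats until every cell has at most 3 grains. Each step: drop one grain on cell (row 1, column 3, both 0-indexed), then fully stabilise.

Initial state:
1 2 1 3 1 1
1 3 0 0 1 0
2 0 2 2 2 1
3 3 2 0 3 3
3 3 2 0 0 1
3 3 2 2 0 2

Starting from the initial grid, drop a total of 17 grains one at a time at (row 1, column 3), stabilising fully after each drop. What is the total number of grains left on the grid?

t=0: 1 2 1 3 1 1
1 3 0 0 1 0
2 0 2 2 2 1
3 3 2 0 3 3
3 3 2 0 0 1
3 3 2 2 0 2
t=1: 1 2 1 3 1 1
1 3 0 1 1 0
2 0 2 2 2 1
3 3 2 0 3 3
3 3 2 0 0 1
3 3 2 2 0 2
t=2: 1 2 1 3 1 1
1 3 0 2 1 0
2 0 2 2 2 1
3 3 2 0 3 3
3 3 2 0 0 1
3 3 2 2 0 2
t=3: 1 2 1 3 1 1
1 3 0 3 1 0
2 0 2 2 2 1
3 3 2 0 3 3
3 3 2 0 0 1
3 3 2 2 0 2
t=4: 1 2 2 0 2 1
1 3 1 1 2 0
2 0 2 3 2 1
3 3 2 0 3 3
3 3 2 0 0 1
3 3 2 2 0 2
t=5: 1 2 2 0 2 1
1 3 1 2 2 0
2 0 2 3 2 1
3 3 2 0 3 3
3 3 2 0 0 1
3 3 2 2 0 2
t=6: 1 2 2 0 2 1
1 3 1 3 2 0
2 0 2 3 2 1
3 3 2 0 3 3
3 3 2 0 0 1
3 3 2 2 0 2
t=7: 1 2 2 1 2 1
1 3 2 1 3 0
2 0 3 0 3 1
3 3 2 1 3 3
3 3 2 0 0 1
3 3 2 2 0 2
t=8: 1 2 2 1 2 1
1 3 2 2 3 0
2 0 3 0 3 1
3 3 2 1 3 3
3 3 2 0 0 1
3 3 2 2 0 2
t=9: 1 2 2 1 2 1
1 3 2 3 3 0
2 0 3 0 3 1
3 3 2 1 3 3
3 3 2 0 0 1
3 3 2 2 0 2
t=10: 1 2 2 2 3 1
1 3 3 1 1 1
2 0 3 2 1 3
3 3 2 2 1 0
3 3 2 0 1 2
3 3 2 2 0 2
t=11: 1 2 2 2 3 1
1 3 3 2 1 1
2 0 3 2 1 3
3 3 2 2 1 0
3 3 2 0 1 2
3 3 2 2 0 2
t=12: 1 2 2 2 3 1
1 3 3 3 1 1
2 0 3 2 1 3
3 3 2 2 1 0
3 3 2 0 1 2
3 3 2 2 0 2
t=13: 1 3 3 3 3 1
2 0 2 2 2 1
2 2 1 0 2 3
3 3 3 3 1 0
3 3 2 0 1 2
3 3 2 2 0 2
t=14: 1 3 3 3 3 1
2 0 2 3 2 1
2 2 1 0 2 3
3 3 3 3 1 0
3 3 2 0 1 2
3 3 2 2 0 2
t=15: 2 0 2 2 1 2
2 2 0 3 0 2
2 2 2 1 3 3
3 3 3 3 1 0
3 3 2 0 1 2
3 3 2 2 0 2
t=16: 2 0 2 3 1 2
2 2 1 0 1 2
2 2 2 2 3 3
3 3 3 3 1 0
3 3 2 0 1 2
3 3 2 2 0 2
t=17: 2 0 2 3 1 2
2 2 1 1 1 2
2 2 2 2 3 3
3 3 3 3 1 0
3 3 2 0 1 2
3 3 2 2 0 2

69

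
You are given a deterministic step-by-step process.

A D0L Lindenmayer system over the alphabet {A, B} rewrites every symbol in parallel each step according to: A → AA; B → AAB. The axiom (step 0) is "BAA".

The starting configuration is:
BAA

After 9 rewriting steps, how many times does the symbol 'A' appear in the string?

2046

t=0: BAA
t=1: AABAAAA
t=2: AAAAAABAAAAAAAA
t=3: AAAAAAAAAAAAAABAAAAAAAAAAAAAAAA
t=4: AAAAAAAAAAAAAAAAAAAAAAAAAAAAAABAAAAAAAAAAAAAAAAAAAAAAAAAAAAAAAA
t=5: AAAAAAAAAAAAAAAAAAAAAAAAAAAAAAAAAAAAAAAAAAAAAAAAAAAAAAAAAA…AAAAAAAAAAAAAAAAAAAAAAAAAAAAAAAAAAAAAAAAAAAAAAAAAAAAAAAAAA  (len 127)
t=6: AAAAAAAAAAAAAAAAAAAAAAAAAAAAAAAAAAAAAAAAAAAAAAAAAAAAAAAAAA…AAAAAAAAAAAAAAAAAAAAAAAAAAAAAAAAAAAAAAAAAAAAAAAAAAAAAAAAAA  (len 255)
t=7: AAAAAAAAAAAAAAAAAAAAAAAAAAAAAAAAAAAAAAAAAAAAAAAAAAAAAAAAAA…AAAAAAAAAAAAAAAAAAAAAAAAAAAAAAAAAAAAAAAAAAAAAAAAAAAAAAAAAA  (len 511)
t=8: AAAAAAAAAAAAAAAAAAAAAAAAAAAAAAAAAAAAAAAAAAAAAAAAAAAAAAAAAA…AAAAAAAAAAAAAAAAAAAAAAAAAAAAAAAAAAAAAAAAAAAAAAAAAAAAAAAAAA  (len 1023)
t=9: AAAAAAAAAAAAAAAAAAAAAAAAAAAAAAAAAAAAAAAAAAAAAAAAAAAAAAAAAA…AAAAAAAAAAAAAAAAAAAAAAAAAAAAAAAAAAAAAAAAAAAAAAAAAAAAAAAAAA  (len 2047)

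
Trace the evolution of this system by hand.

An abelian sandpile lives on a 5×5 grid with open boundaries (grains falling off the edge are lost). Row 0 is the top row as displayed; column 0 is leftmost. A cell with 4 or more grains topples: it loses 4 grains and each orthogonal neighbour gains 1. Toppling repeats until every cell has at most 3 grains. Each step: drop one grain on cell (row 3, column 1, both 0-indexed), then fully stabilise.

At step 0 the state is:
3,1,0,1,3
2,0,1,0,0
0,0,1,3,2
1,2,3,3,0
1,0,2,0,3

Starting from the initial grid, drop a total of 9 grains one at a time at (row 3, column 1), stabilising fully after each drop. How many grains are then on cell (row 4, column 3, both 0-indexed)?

1

k=0  3,1,0,1,3
2,0,1,0,0
0,0,1,3,2
1,2,3,3,0
1,0,2,0,3
k=1  3,1,0,1,3
2,0,1,0,0
0,0,1,3,2
1,3,3,3,0
1,0,2,0,3
k=2  3,1,0,1,3
2,0,1,1,0
0,1,3,0,3
2,1,1,1,1
1,1,3,1,3
k=3  3,1,0,1,3
2,0,1,1,0
0,1,3,0,3
2,2,1,1,1
1,1,3,1,3
k=4  3,1,0,1,3
2,0,1,1,0
0,1,3,0,3
2,3,1,1,1
1,1,3,1,3
k=5  3,1,0,1,3
2,0,1,1,0
0,2,3,0,3
3,0,2,1,1
1,2,3,1,3
k=6  3,1,0,1,3
2,0,1,1,0
0,2,3,0,3
3,1,2,1,1
1,2,3,1,3
k=7  3,1,0,1,3
2,0,1,1,0
0,2,3,0,3
3,2,2,1,1
1,2,3,1,3
k=8  3,1,0,1,3
2,0,1,1,0
0,2,3,0,3
3,3,2,1,1
1,2,3,1,3
k=9  3,1,0,1,3
2,0,1,1,0
1,3,3,0,3
0,1,3,1,1
2,3,3,1,3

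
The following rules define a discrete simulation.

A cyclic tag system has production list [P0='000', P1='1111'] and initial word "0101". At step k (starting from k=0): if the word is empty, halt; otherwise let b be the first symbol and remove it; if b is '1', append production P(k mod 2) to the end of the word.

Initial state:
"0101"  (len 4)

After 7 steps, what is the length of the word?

gen 0: "0101"  (len 4)
gen 1: "101"  (len 3)
gen 2: "011111"  (len 6)
gen 3: "11111"  (len 5)
gen 4: "11111111"  (len 8)
gen 5: "1111111000"  (len 10)
gen 6: "1111110001111"  (len 13)
gen 7: "111110001111000"  (len 15)

15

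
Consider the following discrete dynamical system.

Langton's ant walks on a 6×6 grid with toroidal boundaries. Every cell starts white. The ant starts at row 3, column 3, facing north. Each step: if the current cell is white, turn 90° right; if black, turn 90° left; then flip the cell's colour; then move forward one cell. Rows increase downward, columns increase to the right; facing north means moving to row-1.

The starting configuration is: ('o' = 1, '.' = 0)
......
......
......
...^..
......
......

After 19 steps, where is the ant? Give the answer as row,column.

4,1

0) ......
......
......
...^..
......
......
1) ......
......
......
...o>.
......
......
2) ......
......
......
...oo.
....v.
......
3) ......
......
......
...oo.
...<o.
......
4) ......
......
......
...^o.
...oo.
......
5) ......
......
......
..<.o.
...oo.
......
6) ......
......
..^...
..o.o.
...oo.
......
7) ......
......
..o>..
..o.o.
...oo.
......
8) ......
......
..oo..
..ovo.
...oo.
......
9) ......
......
..oo..
..<oo.
...oo.
......
10) ......
......
..oo..
...oo.
..voo.
......
11) ......
......
..oo..
...oo.
.<ooo.
......
12) ......
......
..oo..
.^.oo.
.oooo.
......
13) ......
......
..oo..
.o>oo.
.oooo.
......
14) ......
......
..oo..
.oooo.
.ovoo.
......
15) ......
......
..oo..
.oooo.
.o.>o.
......
16) ......
......
..oo..
.oo^o.
.o..o.
......
17) ......
......
..oo..
.o<.o.
.o..o.
......
18) ......
......
..oo..
.o..o.
.ov.o.
......
19) ......
......
..oo..
.o..o.
.<o.o.
......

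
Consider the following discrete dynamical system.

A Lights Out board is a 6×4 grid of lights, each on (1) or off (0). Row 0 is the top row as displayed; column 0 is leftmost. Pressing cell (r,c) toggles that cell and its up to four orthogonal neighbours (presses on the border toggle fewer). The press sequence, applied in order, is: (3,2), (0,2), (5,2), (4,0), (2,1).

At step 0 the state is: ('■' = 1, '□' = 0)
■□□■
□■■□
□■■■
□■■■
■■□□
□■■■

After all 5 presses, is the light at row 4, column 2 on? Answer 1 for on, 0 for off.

gen 0: ■□□■
□■■□
□■■■
□■■■
■■□□
□■■■
gen 1: ■□□■
□■■□
□■□■
□□□□
■■■□
□■■■
gen 2: ■■■□
□■□□
□■□■
□□□□
■■■□
□■■■
gen 3: ■■■□
□■□□
□■□■
□□□□
■■□□
□□□□
gen 4: ■■■□
□■□□
□■□■
■□□□
□□□□
■□□□
gen 5: ■■■□
□□□□
■□■■
■■□□
□□□□
■□□□

0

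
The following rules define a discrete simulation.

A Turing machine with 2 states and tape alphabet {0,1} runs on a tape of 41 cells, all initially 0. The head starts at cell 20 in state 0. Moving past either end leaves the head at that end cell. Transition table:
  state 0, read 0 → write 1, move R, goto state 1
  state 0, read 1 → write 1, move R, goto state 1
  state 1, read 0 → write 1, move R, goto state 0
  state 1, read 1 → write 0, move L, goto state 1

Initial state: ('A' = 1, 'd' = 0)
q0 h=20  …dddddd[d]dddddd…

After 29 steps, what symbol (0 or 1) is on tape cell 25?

[0] q0 h=20  …dddddd[d]dddddd…
[1] q1 h=21  …dddddA[d]dddddd…
[2] q0 h=22  …ddddAA[d]dddddd…
[3] q1 h=23  …dddAAA[d]dddddd…
[4] q0 h=24  …ddAAAA[d]dddddd…
[5] q1 h=25  …dAAAAA[d]dddddd…
[6] q0 h=26  …AAAAAA[d]dddddd…
[7] q1 h=27  …AAAAAA[d]dddddd…
[8] q0 h=28  …AAAAAA[d]dddddd…
[9] q1 h=29  …AAAAAA[d]dddddd…
[10] q0 h=30  …AAAAAA[d]dddddd…
[11] q1 h=31  …AAAAAA[d]dddddd…
[12] q0 h=32  …AAAAAA[d]dddddd…
[13] q1 h=33  …AAAAAA[d]dddddd…
[14] q0 h=34  …AAAAAA[d]dddddd|
[15] q1 h=35  …AAAAAA[d]ddddd|
[16] q0 h=36  …AAAAAA[d]dddd|
[17] q1 h=37  …AAAAAA[d]ddd|
[18] q0 h=38  …AAAAAA[d]dd|
[19] q1 h=39  …AAAAAA[d]d|
[20] q0 h=40  …AAAAAA[d]|
[21] q1 h=40  …AAAAAA[A]|
[22] q1 h=39  …AAAAAA[A]d|
[23] q1 h=38  …AAAAAA[A]dd|
[24] q1 h=37  …AAAAAA[A]ddd|
[25] q1 h=36  …AAAAAA[A]dddd|
[26] q1 h=35  …AAAAAA[A]ddddd|
[27] q1 h=34  …AAAAAA[A]dddddd|
[28] q1 h=33  …AAAAAA[A]dddddd…
[29] q1 h=32  …AAAAAA[A]dddddd…

1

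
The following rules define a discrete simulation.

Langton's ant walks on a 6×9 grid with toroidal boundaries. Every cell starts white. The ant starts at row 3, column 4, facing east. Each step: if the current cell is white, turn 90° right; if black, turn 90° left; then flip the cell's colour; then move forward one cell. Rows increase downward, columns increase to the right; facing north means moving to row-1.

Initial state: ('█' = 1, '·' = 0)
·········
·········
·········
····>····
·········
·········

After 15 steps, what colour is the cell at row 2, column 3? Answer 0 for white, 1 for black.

0

gen 0: ·········
·········
·········
····>····
·········
·········
gen 1: ·········
·········
·········
····█····
····v····
·········
gen 2: ·········
·········
·········
····█····
···<█····
·········
gen 3: ·········
·········
·········
···^█····
···██····
·········
gen 4: ·········
·········
·········
···█>····
···██····
·········
gen 5: ·········
·········
····^····
···█·····
···██····
·········
gen 6: ·········
·········
····█>···
···█·····
···██····
·········
gen 7: ·········
·········
····██···
···█·v···
···██····
·········
gen 8: ·········
·········
····██···
···█<█···
···██····
·········
gen 9: ·········
·········
····^█···
···███···
···██····
·········
gen 10: ·········
·········
···<·█···
···███···
···██····
·········
gen 11: ·········
···^·····
···█·█···
···███···
···██····
·········
gen 12: ·········
···█>····
···█·█···
···███···
···██····
·········
gen 13: ·········
···██····
···█v█···
···███···
···██····
·········
gen 14: ·········
···██····
···<██···
···███···
···██····
·········
gen 15: ·········
···██····
····██···
···v██···
···██····
·········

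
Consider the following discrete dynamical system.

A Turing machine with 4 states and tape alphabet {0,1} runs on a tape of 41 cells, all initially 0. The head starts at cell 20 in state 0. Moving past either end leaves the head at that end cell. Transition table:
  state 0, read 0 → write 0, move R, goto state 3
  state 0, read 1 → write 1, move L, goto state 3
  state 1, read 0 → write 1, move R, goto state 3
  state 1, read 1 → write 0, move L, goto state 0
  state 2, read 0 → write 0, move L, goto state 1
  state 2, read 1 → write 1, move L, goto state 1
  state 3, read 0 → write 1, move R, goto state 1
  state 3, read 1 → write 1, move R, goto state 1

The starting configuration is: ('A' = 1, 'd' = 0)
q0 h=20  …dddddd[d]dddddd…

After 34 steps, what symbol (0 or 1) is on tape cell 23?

1

k=0  q0 h=20  …dddddd[d]dddddd…
k=1  q3 h=21  …dddddd[d]dddddd…
k=2  q1 h=22  …dddddA[d]dddddd…
k=3  q3 h=23  …ddddAA[d]dddddd…
k=4  q1 h=24  …dddAAA[d]dddddd…
k=5  q3 h=25  …ddAAAA[d]dddddd…
k=6  q1 h=26  …dAAAAA[d]dddddd…
k=7  q3 h=27  …AAAAAA[d]dddddd…
k=8  q1 h=28  …AAAAAA[d]dddddd…
k=9  q3 h=29  …AAAAAA[d]dddddd…
k=10  q1 h=30  …AAAAAA[d]dddddd…
k=11  q3 h=31  …AAAAAA[d]dddddd…
k=12  q1 h=32  …AAAAAA[d]dddddd…
k=13  q3 h=33  …AAAAAA[d]dddddd…
k=14  q1 h=34  …AAAAAA[d]dddddd|
k=15  q3 h=35  …AAAAAA[d]ddddd|
k=16  q1 h=36  …AAAAAA[d]dddd|
k=17  q3 h=37  …AAAAAA[d]ddd|
k=18  q1 h=38  …AAAAAA[d]dd|
k=19  q3 h=39  …AAAAAA[d]d|
k=20  q1 h=40  …AAAAAA[d]|
k=21  q3 h=40  …AAAAAA[A]|
k=22  q1 h=40  …AAAAAA[A]|
k=23  q0 h=39  …AAAAAA[A]d|
k=24  q3 h=38  …AAAAAA[A]Ad|
k=25  q1 h=39  …AAAAAA[A]d|
k=26  q0 h=38  …AAAAAA[A]dd|
k=27  q3 h=37  …AAAAAA[A]Add|
k=28  q1 h=38  …AAAAAA[A]dd|
k=29  q0 h=37  …AAAAAA[A]ddd|
k=30  q3 h=36  …AAAAAA[A]Addd|
k=31  q1 h=37  …AAAAAA[A]ddd|
k=32  q0 h=36  …AAAAAA[A]dddd|
k=33  q3 h=35  …AAAAAA[A]Adddd|
k=34  q1 h=36  …AAAAAA[A]dddd|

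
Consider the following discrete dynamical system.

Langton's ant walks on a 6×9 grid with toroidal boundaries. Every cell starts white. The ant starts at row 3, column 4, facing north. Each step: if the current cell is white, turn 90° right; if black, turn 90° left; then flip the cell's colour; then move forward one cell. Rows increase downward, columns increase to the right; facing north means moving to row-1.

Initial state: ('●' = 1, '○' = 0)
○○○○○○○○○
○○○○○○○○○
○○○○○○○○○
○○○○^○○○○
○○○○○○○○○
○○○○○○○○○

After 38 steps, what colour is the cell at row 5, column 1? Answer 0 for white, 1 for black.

gen 0: ○○○○○○○○○
○○○○○○○○○
○○○○○○○○○
○○○○^○○○○
○○○○○○○○○
○○○○○○○○○
gen 1: ○○○○○○○○○
○○○○○○○○○
○○○○○○○○○
○○○○●>○○○
○○○○○○○○○
○○○○○○○○○
gen 2: ○○○○○○○○○
○○○○○○○○○
○○○○○○○○○
○○○○●●○○○
○○○○○v○○○
○○○○○○○○○
gen 3: ○○○○○○○○○
○○○○○○○○○
○○○○○○○○○
○○○○●●○○○
○○○○<●○○○
○○○○○○○○○
gen 4: ○○○○○○○○○
○○○○○○○○○
○○○○○○○○○
○○○○^●○○○
○○○○●●○○○
○○○○○○○○○
gen 5: ○○○○○○○○○
○○○○○○○○○
○○○○○○○○○
○○○<○●○○○
○○○○●●○○○
○○○○○○○○○
gen 6: ○○○○○○○○○
○○○○○○○○○
○○○^○○○○○
○○○●○●○○○
○○○○●●○○○
○○○○○○○○○
gen 7: ○○○○○○○○○
○○○○○○○○○
○○○●>○○○○
○○○●○●○○○
○○○○●●○○○
○○○○○○○○○
gen 8: ○○○○○○○○○
○○○○○○○○○
○○○●●○○○○
○○○●v●○○○
○○○○●●○○○
○○○○○○○○○
gen 9: ○○○○○○○○○
○○○○○○○○○
○○○●●○○○○
○○○<●●○○○
○○○○●●○○○
○○○○○○○○○
gen 10: ○○○○○○○○○
○○○○○○○○○
○○○●●○○○○
○○○○●●○○○
○○○v●●○○○
○○○○○○○○○
gen 11: ○○○○○○○○○
○○○○○○○○○
○○○●●○○○○
○○○○●●○○○
○○<●●●○○○
○○○○○○○○○
gen 12: ○○○○○○○○○
○○○○○○○○○
○○○●●○○○○
○○^○●●○○○
○○●●●●○○○
○○○○○○○○○
gen 13: ○○○○○○○○○
○○○○○○○○○
○○○●●○○○○
○○●>●●○○○
○○●●●●○○○
○○○○○○○○○
gen 14: ○○○○○○○○○
○○○○○○○○○
○○○●●○○○○
○○●●●●○○○
○○●v●●○○○
○○○○○○○○○
gen 15: ○○○○○○○○○
○○○○○○○○○
○○○●●○○○○
○○●●●●○○○
○○●○>●○○○
○○○○○○○○○
gen 16: ○○○○○○○○○
○○○○○○○○○
○○○●●○○○○
○○●●^●○○○
○○●○○●○○○
○○○○○○○○○
gen 17: ○○○○○○○○○
○○○○○○○○○
○○○●●○○○○
○○●<○●○○○
○○●○○●○○○
○○○○○○○○○
gen 18: ○○○○○○○○○
○○○○○○○○○
○○○●●○○○○
○○●○○●○○○
○○●v○●○○○
○○○○○○○○○
gen 19: ○○○○○○○○○
○○○○○○○○○
○○○●●○○○○
○○●○○●○○○
○○<●○●○○○
○○○○○○○○○
gen 20: ○○○○○○○○○
○○○○○○○○○
○○○●●○○○○
○○●○○●○○○
○○○●○●○○○
○○v○○○○○○
gen 21: ○○○○○○○○○
○○○○○○○○○
○○○●●○○○○
○○●○○●○○○
○○○●○●○○○
○<●○○○○○○
gen 22: ○○○○○○○○○
○○○○○○○○○
○○○●●○○○○
○○●○○●○○○
○^○●○●○○○
○●●○○○○○○
gen 23: ○○○○○○○○○
○○○○○○○○○
○○○●●○○○○
○○●○○●○○○
○●>●○●○○○
○●●○○○○○○
gen 24: ○○○○○○○○○
○○○○○○○○○
○○○●●○○○○
○○●○○●○○○
○●●●○●○○○
○●v○○○○○○
gen 25: ○○○○○○○○○
○○○○○○○○○
○○○●●○○○○
○○●○○●○○○
○●●●○●○○○
○●○>○○○○○
gen 26: ○○○v○○○○○
○○○○○○○○○
○○○●●○○○○
○○●○○●○○○
○●●●○●○○○
○●○●○○○○○
gen 27: ○○<●○○○○○
○○○○○○○○○
○○○●●○○○○
○○●○○●○○○
○●●●○●○○○
○●○●○○○○○
gen 28: ○○●●○○○○○
○○○○○○○○○
○○○●●○○○○
○○●○○●○○○
○●●●○●○○○
○●^●○○○○○
gen 29: ○○●●○○○○○
○○○○○○○○○
○○○●●○○○○
○○●○○●○○○
○●●●○●○○○
○●●>○○○○○
gen 30: ○○●●○○○○○
○○○○○○○○○
○○○●●○○○○
○○●○○●○○○
○●●^○●○○○
○●●○○○○○○
gen 31: ○○●●○○○○○
○○○○○○○○○
○○○●●○○○○
○○●○○●○○○
○●<○○●○○○
○●●○○○○○○
gen 32: ○○●●○○○○○
○○○○○○○○○
○○○●●○○○○
○○●○○●○○○
○●○○○●○○○
○●v○○○○○○
gen 33: ○○●●○○○○○
○○○○○○○○○
○○○●●○○○○
○○●○○●○○○
○●○○○●○○○
○●○>○○○○○
gen 34: ○○●v○○○○○
○○○○○○○○○
○○○●●○○○○
○○●○○●○○○
○●○○○●○○○
○●○●○○○○○
gen 35: ○○●○>○○○○
○○○○○○○○○
○○○●●○○○○
○○●○○●○○○
○●○○○●○○○
○●○●○○○○○
gen 36: ○○●○●○○○○
○○○○v○○○○
○○○●●○○○○
○○●○○●○○○
○●○○○●○○○
○●○●○○○○○
gen 37: ○○●○●○○○○
○○○<●○○○○
○○○●●○○○○
○○●○○●○○○
○●○○○●○○○
○●○●○○○○○
gen 38: ○○●^●○○○○
○○○●●○○○○
○○○●●○○○○
○○●○○●○○○
○●○○○●○○○
○●○●○○○○○

1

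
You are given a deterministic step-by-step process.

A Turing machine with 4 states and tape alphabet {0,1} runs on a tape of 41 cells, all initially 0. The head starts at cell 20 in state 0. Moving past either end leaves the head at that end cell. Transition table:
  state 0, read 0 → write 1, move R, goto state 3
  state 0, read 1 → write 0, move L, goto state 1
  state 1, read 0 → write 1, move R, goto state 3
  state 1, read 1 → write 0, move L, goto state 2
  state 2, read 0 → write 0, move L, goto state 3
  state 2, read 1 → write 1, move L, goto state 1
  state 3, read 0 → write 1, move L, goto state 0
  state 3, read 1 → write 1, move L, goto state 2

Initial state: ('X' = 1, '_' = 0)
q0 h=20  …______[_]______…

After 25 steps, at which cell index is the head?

t=0: q0 h=20  …______[_]______…
t=1: q3 h=21  …_____X[_]______…
t=2: q0 h=20  …______[X]X_____…
t=3: q1 h=19  …______[_]_X____…
t=4: q3 h=20  …_____X[_]X_____…
t=5: q0 h=19  …______[X]XX____…
t=6: q1 h=18  …______[_]_XX___…
t=7: q3 h=19  …_____X[_]XX____…
t=8: q0 h=18  …______[X]XXX___…
t=9: q1 h=17  …______[_]_XXX__…
t=10: q3 h=18  …_____X[_]XXX___…
t=11: q0 h=17  …______[X]XXXX__…
t=12: q1 h=16  …______[_]_XXXX_…
t=13: q3 h=17  …_____X[_]XXXX__…
t=14: q0 h=16  …______[X]XXXXX_…
t=15: q1 h=15  …______[_]_XXXXX…
t=16: q3 h=16  …_____X[_]XXXXX_…
t=17: q0 h=15  …______[X]XXXXXX…
t=18: q1 h=14  …______[_]_XXXXX…
t=19: q3 h=15  …_____X[_]XXXXXX…
t=20: q0 h=14  …______[X]XXXXXX…
t=21: q1 h=13  …______[_]_XXXXX…
t=22: q3 h=14  …_____X[_]XXXXXX…
t=23: q0 h=13  …______[X]XXXXXX…
t=24: q1 h=12  …______[_]_XXXXX…
t=25: q3 h=13  …_____X[_]XXXXXX…

13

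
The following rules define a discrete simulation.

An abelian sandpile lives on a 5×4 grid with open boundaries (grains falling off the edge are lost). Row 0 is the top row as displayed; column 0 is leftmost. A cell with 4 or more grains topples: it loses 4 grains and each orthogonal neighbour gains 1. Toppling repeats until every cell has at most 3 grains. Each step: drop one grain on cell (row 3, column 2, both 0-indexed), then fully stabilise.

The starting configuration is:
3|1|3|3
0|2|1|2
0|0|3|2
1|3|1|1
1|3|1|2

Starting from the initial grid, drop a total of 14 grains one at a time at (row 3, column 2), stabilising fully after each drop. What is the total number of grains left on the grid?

k=0  3|1|3|3
0|2|1|2
0|0|3|2
1|3|1|1
1|3|1|2
k=1  3|1|3|3
0|2|1|2
0|0|3|2
1|3|2|1
1|3|1|2
k=2  3|1|3|3
0|2|1|2
0|0|3|2
1|3|3|1
1|3|1|2
k=3  3|1|3|3
0|2|2|2
0|2|0|3
2|1|2|2
2|0|3|2
k=4  3|1|3|3
0|2|2|2
0|2|0|3
2|1|3|2
2|0|3|2
k=5  3|1|3|3
0|2|2|2
0|2|1|3
2|2|1|3
2|1|0|3
k=6  3|1|3|3
0|2|2|2
0|2|1|3
2|2|2|3
2|1|0|3
k=7  3|1|3|3
0|2|2|2
0|2|1|3
2|2|3|3
2|1|0|3
k=8  3|1|3|3
0|2|2|3
0|2|3|0
2|3|1|2
2|1|2|0
k=9  3|1|3|3
0|2|2|3
0|2|3|0
2|3|2|2
2|1|2|0
k=10  3|1|3|3
0|2|2|3
0|2|3|0
2|3|3|2
2|1|2|0
k=11  3|1|3|3
0|3|3|3
1|0|1|1
3|1|2|3
2|2|3|0
k=12  3|1|3|3
0|3|3|3
1|0|1|1
3|1|3|3
2|2|3|0
k=13  3|1|3|3
0|3|3|3
1|0|2|2
3|2|2|0
2|3|0|2
k=14  3|1|3|3
0|3|3|3
1|0|2|2
3|2|3|0
2|3|0|2

39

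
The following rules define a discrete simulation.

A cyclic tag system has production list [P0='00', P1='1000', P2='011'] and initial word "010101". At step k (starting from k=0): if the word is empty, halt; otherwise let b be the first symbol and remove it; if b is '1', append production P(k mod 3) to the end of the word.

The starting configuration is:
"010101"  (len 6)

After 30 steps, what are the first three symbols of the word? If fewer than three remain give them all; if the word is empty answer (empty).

0) "010101"  (len 6)
1) "10101"  (len 5)
2) "01011000"  (len 8)
3) "1011000"  (len 7)
4) "01100000"  (len 8)
5) "1100000"  (len 7)
6) "100000011"  (len 9)
7) "0000001100"  (len 10)
8) "000001100"  (len 9)
9) "00001100"  (len 8)
10) "0001100"  (len 7)
11) "001100"  (len 6)
12) "01100"  (len 5)
13) "1100"  (len 4)
14) "1001000"  (len 7)
15) "001000011"  (len 9)
16) "01000011"  (len 8)
17) "1000011"  (len 7)
18) "000011011"  (len 9)
19) "00011011"  (len 8)
20) "0011011"  (len 7)
21) "011011"  (len 6)
22) "11011"  (len 5)
23) "10111000"  (len 8)
24) "0111000011"  (len 10)
25) "111000011"  (len 9)
26) "110000111000"  (len 12)
27) "10000111000011"  (len 14)
28) "000011100001100"  (len 15)
29) "00011100001100"  (len 14)
30) "0011100001100"  (len 13)

001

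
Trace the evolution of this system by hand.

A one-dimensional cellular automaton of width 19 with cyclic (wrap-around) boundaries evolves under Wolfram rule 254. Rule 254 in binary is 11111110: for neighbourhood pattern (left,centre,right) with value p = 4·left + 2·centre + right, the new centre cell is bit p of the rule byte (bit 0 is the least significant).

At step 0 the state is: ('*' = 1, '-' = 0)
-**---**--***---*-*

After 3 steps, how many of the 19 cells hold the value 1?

gen 0: -**---**--***---*-*
gen 1: ****-*********-****
gen 2: *******************
gen 3: *******************

19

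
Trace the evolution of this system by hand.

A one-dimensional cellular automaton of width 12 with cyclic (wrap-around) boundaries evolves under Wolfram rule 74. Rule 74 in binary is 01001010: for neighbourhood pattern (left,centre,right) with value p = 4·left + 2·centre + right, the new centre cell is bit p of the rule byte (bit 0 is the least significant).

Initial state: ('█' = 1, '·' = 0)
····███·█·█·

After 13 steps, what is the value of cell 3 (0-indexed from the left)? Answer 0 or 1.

[0] ····███·█·█·
[1] ···██·█·····
[2] ··███·······
[3] ·██·█·······
[4] ███·········
[5] █·█········█
[6] █·········██
[7] █········██·
[8] ········███·
[9] ·······██·█·
[10] ······███···
[11] ·····██·█···
[12] ····███·····
[13] ···██·█·····

1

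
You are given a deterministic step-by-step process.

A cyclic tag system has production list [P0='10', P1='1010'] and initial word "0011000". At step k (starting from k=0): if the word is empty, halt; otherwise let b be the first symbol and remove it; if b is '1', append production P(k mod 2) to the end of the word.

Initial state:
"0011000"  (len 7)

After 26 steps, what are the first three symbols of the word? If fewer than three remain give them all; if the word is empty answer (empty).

010

k=0  "0011000"  (len 7)
k=1  "011000"  (len 6)
k=2  "11000"  (len 5)
k=3  "100010"  (len 6)
k=4  "000101010"  (len 9)
k=5  "00101010"  (len 8)
k=6  "0101010"  (len 7)
k=7  "101010"  (len 6)
k=8  "010101010"  (len 9)
k=9  "10101010"  (len 8)
k=10  "01010101010"  (len 11)
k=11  "1010101010"  (len 10)
k=12  "0101010101010"  (len 13)
k=13  "101010101010"  (len 12)
k=14  "010101010101010"  (len 15)
k=15  "10101010101010"  (len 14)
k=16  "01010101010101010"  (len 17)
k=17  "1010101010101010"  (len 16)
k=18  "0101010101010101010"  (len 19)
k=19  "101010101010101010"  (len 18)
k=20  "010101010101010101010"  (len 21)
k=21  "10101010101010101010"  (len 20)
k=22  "01010101010101010101010"  (len 23)
k=23  "1010101010101010101010"  (len 22)
k=24  "0101010101010101010101010"  (len 25)
k=25  "101010101010101010101010"  (len 24)
k=26  "010101010101010101010101010"  (len 27)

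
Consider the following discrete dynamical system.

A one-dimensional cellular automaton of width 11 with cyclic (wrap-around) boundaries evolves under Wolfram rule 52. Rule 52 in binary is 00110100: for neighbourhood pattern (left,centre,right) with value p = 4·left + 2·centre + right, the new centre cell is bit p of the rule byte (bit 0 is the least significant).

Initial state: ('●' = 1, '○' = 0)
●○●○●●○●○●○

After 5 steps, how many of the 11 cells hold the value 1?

step 0: ●○●○●●○●○●○
step 1: ●●●●○○●●●●●
step 2: ○○○○●○○○○○○
step 3: ○○○○●●○○○○○
step 4: ○○○○○○●○○○○
step 5: ○○○○○○●●○○○

2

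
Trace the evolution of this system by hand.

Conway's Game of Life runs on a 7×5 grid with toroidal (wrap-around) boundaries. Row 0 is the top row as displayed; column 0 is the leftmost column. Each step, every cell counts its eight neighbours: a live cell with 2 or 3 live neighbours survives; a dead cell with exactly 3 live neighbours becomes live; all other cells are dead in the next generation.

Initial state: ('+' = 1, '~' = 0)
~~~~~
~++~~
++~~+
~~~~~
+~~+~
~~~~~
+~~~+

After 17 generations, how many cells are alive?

6

t=0: ~~~~~
~++~~
++~~+
~~~~~
+~~+~
~~~~~
+~~~+
t=1: ++~~~
~++~~
+++~~
~+~~~
~~~~~
+~~~~
~~~~~
t=2: +++~~
~~~~~
+~~~~
+++~~
~~~~~
~~~~~
++~~~
t=3: +~+~~
+~~~~
+~~~~
++~~~
~+~~~
~~~~~
+~+~~
t=4: +~~~+
+~~~+
+~~~+
++~~~
++~~~
~+~~~
~~~~~
t=5: +~~~+
~+~+~
~~~~~
~~~~~
~~+~~
++~~~
+~~~~
t=6: ++~~+
+~~~+
~~~~~
~~~~~
~+~~~
++~~~
~~~~~
t=7: ~+~~+
~+~~+
~~~~~
~~~~~
++~~~
++~~~
~~~~+
t=8: ~~~++
~~~~~
~~~~~
~~~~~
++~~~
~+~~+
~+~~+
t=9: +~~++
~~~~~
~~~~~
~~~~~
++~~~
~++~+
~~+~+
t=10: +~~++
~~~~+
~~~~~
~~~~~
+++~~
~~+~+
~~+~~
t=11: +~~++
+~~++
~~~~~
~+~~~
++++~
+~+~~
+++~~
t=12: ~~~~~
+~~+~
+~~~+
++~~~
+~~++
~~~~~
~~+~~
t=13: ~~~~~
+~~~~
~~~~~
~+~+~
++~~+
~~~++
~~~~~
t=14: ~~~~~
~~~~~
~~~~~
~++~+
~+~~~
~~~++
~~~~~
t=15: ~~~~~
~~~~~
~~~~~
+++~~
~+~~+
~~~~~
~~~~~
t=16: ~~~~~
~~~~~
~+~~~
+++~~
~++~~
~~~~~
~~~~~
t=17: ~~~~~
~~~~~
+++~~
+~~~~
+~+~~
~~~~~
~~~~~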